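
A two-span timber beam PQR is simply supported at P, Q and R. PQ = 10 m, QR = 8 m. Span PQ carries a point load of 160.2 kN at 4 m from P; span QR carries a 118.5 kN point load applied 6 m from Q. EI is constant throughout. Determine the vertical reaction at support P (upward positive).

R_P = 76.23 kN

Take M_Q as the redundant. Released structure: two simple spans PQ and QR with a hinge at Q.
End slopes at the hinge Q, treating each span as simply supported:
  span PQ: point load 160.2 at a = 4: Pab(L + a)/(6LEI) = 897.1/EI
  span QR: point load 118.5 at a = 6: Pab(L + b)/(6LEI) = 296.2/EI
  relative rotation θ_0 = (897.1 + 296.2)/EI = 1193/EI
A unit hogging moment at Q produces rotation L₁/(3EI) + L₂/(3EI) = 6/EI.
Slope continuity at Q: θ_0 = M_Q·6/EI, so M_Q = 1193/6 = 198.9 kN·m (hogging).
Span PQ, ΣM about P with M_Q applied at Q: R_Q^{PQ}·10 = 640.8 + 198.9, so R_Q^{PQ} = 83.97 kN and R_P = 160.2 − 83.97 = 76.23 kN.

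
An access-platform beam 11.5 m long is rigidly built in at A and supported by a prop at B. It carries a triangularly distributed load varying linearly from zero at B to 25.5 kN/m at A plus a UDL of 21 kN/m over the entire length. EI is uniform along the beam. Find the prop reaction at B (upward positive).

R_B = 119.9 kN

Take the reaction at B as the redundant and release it; the primary structure is a cantilever fixed at A.
Primary-structure tip deflection at B by superposition:
  triangular load, peak 25.5 at the fixed end: w₀L⁴/(30EI) = 14867/EI
  UDL 21: wL⁴/(8EI) = 45911/EI
  δ_0 = 60778/EI
Flexibility coefficient — unit upward force at B: δ_{BB} = L³/(3EI) = 507/EI.
Compatibility at B: δ_0 − R_B·δ_{BB} = 0, so R_B = 60778/507 = 119.9 kN.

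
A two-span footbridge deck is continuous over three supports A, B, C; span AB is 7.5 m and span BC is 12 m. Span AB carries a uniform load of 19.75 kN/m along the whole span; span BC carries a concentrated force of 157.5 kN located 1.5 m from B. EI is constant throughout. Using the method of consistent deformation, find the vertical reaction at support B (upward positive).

Insert a hinge at B; M_B is the redundant, and each span becomes simply supported.
Rotations at B on the released spans (each span's end-slope, ×1/EI):
  span AB: UDL 19.75: wL³/(24EI) = 347.2/EI
  span BC: point load 157.5 at a = 1.5: Pab(L + b)/(6LEI) = 775.2/EI
  relative rotation θ_0 = (347.2 + 775.2)/EI = 1122/EI
A unit hogging moment at B produces rotation L₁/(3EI) + L₂/(3EI) = 6.5/EI.
Compatibility: M_B·(L₁+L₂)/(3EI) = θ_0, giving M_B = 172.7 kN·m (hogging).
Span AB, ΣM about A with M_B applied at B: R_B^{AB}·7.5 = 555.5 + 172.7, so R_B^{AB} = 97.09 kN and R_A = 148.1 − 97.09 = 51.04 kN.
Span BC, ΣM about C: R_B^{BC}·12 = 1654 + 172.7, so R_B^{BC} = 152.2 kN and R_C = 157.5 − 152.2 = 5.298 kN.
R_B = 97.09 + 152.2 = 249.3 kN.

R_B = 249.3 kN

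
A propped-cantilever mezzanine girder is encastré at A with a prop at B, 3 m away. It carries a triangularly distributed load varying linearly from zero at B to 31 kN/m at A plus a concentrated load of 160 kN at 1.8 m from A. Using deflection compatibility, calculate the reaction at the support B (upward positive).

Take the reaction at B as the redundant and release it; the primary structure is a cantilever fixed at A.
Downward deflection at the released point B due to the loads:
  triangular load, peak 31 at the fixed end: w₀L⁴/(30EI) = 83.7/EI
  point load 160 at a = 1.8: Pa²(3L − a)/(6EI) = 622.1/EI
  δ_0 = 705.8/EI
Flexibility coefficient — unit upward force at B: δ_{BB} = L³/(3EI) = 9/EI.
Compatibility at B: δ_0 − R_B·δ_{BB} = 0, so R_B = 705.8/9 = 78.42 kN.

R_B = 78.42 kN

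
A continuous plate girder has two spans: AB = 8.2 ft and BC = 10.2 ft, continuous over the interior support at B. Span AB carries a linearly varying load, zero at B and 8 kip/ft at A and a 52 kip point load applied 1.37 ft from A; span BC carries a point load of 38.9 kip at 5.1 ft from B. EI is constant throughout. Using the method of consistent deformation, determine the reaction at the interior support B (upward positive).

Insert a hinge at B; M_B is the redundant, and each span becomes simply supported.
Rotations at B on the released spans (each span's end-slope, ×1/EI):
  span AB: triangular load, peak 8: 7w₀L³/(360EI) = 85.77/EI
  span AB: point load 52 at a = 1.37: Pab(L + a)/(6LEI) = 94.64/EI
  span BC: point load 38.9 at a = 5.1: Pab(L + b)/(6LEI) = 252.9/EI
  relative rotation θ_0 = (180.4 + 252.9)/EI = 433.4/EI
A unit hogging moment at B produces rotation L₁/(3EI) + L₂/(3EI) = 6.133/EI.
Compatibility: M_B·(L₁+L₂)/(3EI) = θ_0, giving M_B = 70.66 kip·ft (hogging).
Span AB, ΣM about A with M_B applied at B: R_B^{AB}·8.2 = 160.9 + 70.66, so R_B^{AB} = 28.24 kip and R_A = 84.8 − 28.24 = 56.56 kip.
Span BC, ΣM about C: R_B^{BC}·10.2 = 198.4 + 70.66, so R_B^{BC} = 26.38 kip and R_C = 38.9 − 26.38 = 12.52 kip.
R_B = 28.24 + 26.38 = 54.61 kip.

R_B = 54.61 kip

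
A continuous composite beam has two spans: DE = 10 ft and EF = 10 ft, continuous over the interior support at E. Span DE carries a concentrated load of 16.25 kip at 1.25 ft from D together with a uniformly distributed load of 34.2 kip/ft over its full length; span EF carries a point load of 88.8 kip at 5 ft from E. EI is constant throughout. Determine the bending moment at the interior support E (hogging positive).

M_E = 302 kip·ft

Insert a hinge at E; M_E is the redundant, and each span becomes simply supported.
Discontinuity in slope at E on the released structure — sum the simple-span end rotations:
  span DE: point load 16.25 at a = 1.25: Pab(L + a)/(6LEI) = 33.33/EI
  span DE: UDL 34.2: wL³/(24EI) = 1425/EI
  span EF: point load 88.8 at a = 5: Pab(L + b)/(6LEI) = 555/EI
  relative rotation θ_0 = (1458 + 555)/EI = 2013/EI
A unit hogging moment at E produces rotation L₁/(3EI) + L₂/(3EI) = 6.667/EI.
Slope continuity at E: θ_0 = M_E·6.667/EI, so M_E = 2013/6.667 = 302 kip·ft (hogging).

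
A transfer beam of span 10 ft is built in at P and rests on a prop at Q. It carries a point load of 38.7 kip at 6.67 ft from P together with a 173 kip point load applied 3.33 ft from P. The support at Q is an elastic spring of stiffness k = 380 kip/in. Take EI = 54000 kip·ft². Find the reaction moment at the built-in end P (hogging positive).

M_P = 393.2 kip·ft

Remove the prop at Q; the released (primary) structure is a cantilever built in at P.
Primary-structure tip deflection at Q by superposition:
  point load 38.7 at a = 6.67: Pa²(3L − a)/(6EI) = 6695/EI
  point load 173 at a = 3.33: Pa²(3L − a)/(6EI) = 8527/EI
  δ_0 = 15222/EI
Flexibility coefficient — unit upward force at Q: δ_{QQ} = L³/(3EI) = 333.3/EI.
With EI = 54000 kip·ft²: δ_0 = 0.28189 ft and δ_{QQ} = 0.006173 ft/kip.
Compatibility — the spring shortens by R_Q/k under the reaction it provides: δ_0 − R_Q·δ_{QQ} = R_Q/k. With 1/k = 1/(380×12) ft/kip = 0.000219 ft/kip, R_Q = δ_0 / (δ_{QQ} + 1/k) = 0.28189 / (0.006173 + 0.000219) = 44.1 kip.
Moment equilibrium about P: M_P = Σ(load moments about P) − R_Q·L = 834.2 − 44.1×10 = 393.2 kip·ft.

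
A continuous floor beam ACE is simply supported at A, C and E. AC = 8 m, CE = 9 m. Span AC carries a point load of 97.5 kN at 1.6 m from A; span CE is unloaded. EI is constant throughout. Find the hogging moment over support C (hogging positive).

Insert a hinge at C; M_C is the redundant, and each span becomes simply supported.
Discontinuity in slope at C on the released structure — sum the simple-span end rotations:
  span AC: point load 97.5 at a = 1.6: Pab(L + a)/(6LEI) = 199.7/EI
  relative rotation θ_0 = (199.7 + 0)/EI = 199.7/EI
A unit hogging moment at C produces rotation L₁/(3EI) + L₂/(3EI) = 5.667/EI.
Slope continuity at C: θ_0 = M_C·5.667/EI, so M_C = 199.7/5.667 = 35.24 kN·m (hogging).

M_C = 35.24 kN·m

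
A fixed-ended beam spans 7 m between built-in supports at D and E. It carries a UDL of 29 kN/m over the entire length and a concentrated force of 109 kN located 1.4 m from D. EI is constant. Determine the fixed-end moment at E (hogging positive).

Release both end moments; the primary structure is a simply-supported span DE with redundants M_D and M_E.
Simple-span end rotations at D and E under the given loads:
  at D: UDL 29: wL³/(24EI) = 414.5/EI
  at E: UDL 29: wL³/(24EI) = 414.5/EI
  at D: point load 109 at a = 1.4: Pab(L + b)/(6LEI) = 256.4/EI
  at E: point load 109 at a = 1.4: Pab(L + a)/(6LEI) = 170.9/EI
  θ_D0 = 670.8/EI,  θ_E0 = 585.4/EI
Flexibility coefficients: a unit moment at one end gives L/(3EI) there and L/(6EI) at the far end, so f₁₁ = f₂₂ = 2.333/EI and f₁₂ = f₂₁ = 1.167/EI.
Compatibility — zero rotation at each built-in end:
  2.333 M_D + 1.167 M_E = 670.8
  1.167 M_D + 2.333 M_E = 585.4
Solving the pair gives M_D = 216.1 kN·m and M_E = 142.8 kN·m (hogging).

M_E = 142.8 kN·m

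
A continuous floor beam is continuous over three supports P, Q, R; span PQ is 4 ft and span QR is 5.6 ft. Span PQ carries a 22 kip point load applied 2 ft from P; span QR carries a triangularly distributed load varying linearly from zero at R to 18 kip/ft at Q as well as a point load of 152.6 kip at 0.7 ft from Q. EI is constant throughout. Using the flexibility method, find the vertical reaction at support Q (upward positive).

Release continuity at Q by inserting a hinge; the redundant is the internal moment M_Q. The primary structure is two simply-supported spans PQ and QR.
End slopes at the hinge Q, treating each span as simply supported:
  span PQ: point load 22 at a = 2: Pab(L + a)/(6LEI) = 22/EI
  span QR: triangular load, peak 18: w₀L³/(45EI) = 70.25/EI
  span QR: point load 152.6 at a = 0.7: Pab(L + b)/(6LEI) = 163.6/EI
  relative rotation θ_0 = (22 + 233.8)/EI = 255.8/EI
A unit hogging moment at Q produces rotation L₁/(3EI) + L₂/(3EI) = 3.2/EI.
Compatibility: M_Q·(L₁+L₂)/(3EI) = θ_0, giving M_Q = 79.94 kip·ft (hogging).
Span PQ, ΣM about P with M_Q applied at Q: R_Q^{PQ}·4 = 44 + 79.94, so R_Q^{PQ} = 30.99 kip and R_P = 22 − 30.99 = -8.986 kip.
Span QR, ΣM about R: R_Q^{QR}·5.6 = 935.9 + 79.94, so R_Q^{QR} = 181.4 kip and R_R = 203 − 181.4 = 21.6 kip.
R_Q = 30.99 + 181.4 = 212.4 kip.

R_Q = 212.4 kip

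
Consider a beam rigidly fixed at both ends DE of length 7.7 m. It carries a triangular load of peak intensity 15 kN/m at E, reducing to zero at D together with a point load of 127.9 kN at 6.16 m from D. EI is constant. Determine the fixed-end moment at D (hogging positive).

Take the two fixed-end moments M_D, M_E as redundants; the released structure is the simple span DE.
Simple-span end rotations at D and E under the given loads:
  at D: triangular load, peak 15: 7w₀L³/(360EI) = 133.2/EI
  at E: triangular load, peak 15: w₀L³/(45EI) = 152.2/EI
  at D: point load 127.9 at a = 6.16: Pab(L + b)/(6LEI) = 242.7/EI
  at E: point load 127.9 at a = 6.16: Pab(L + a)/(6LEI) = 364/EI
  θ_D0 = 375.8/EI,  θ_E0 = 516.2/EI
Flexibility coefficients: a unit moment at one end gives L/(3EI) there and L/(6EI) at the far end, so f₁₁ = f₂₂ = 2.567/EI and f₁₂ = f₂₁ = 1.283/EI.
Compatibility — zero rotation at each built-in end:
  2.567 M_D + 1.283 M_E = 375.8
  1.283 M_D + 2.567 M_E = 516.2
Solving the pair gives M_D = 61.16 kN·m and M_E = 170.5 kN·m (hogging).

M_D = 61.16 kN·m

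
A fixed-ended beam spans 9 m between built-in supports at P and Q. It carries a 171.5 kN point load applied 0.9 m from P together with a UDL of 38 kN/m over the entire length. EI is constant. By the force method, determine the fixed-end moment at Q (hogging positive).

Take the two fixed-end moments M_P, M_Q as redundants; the released structure is the simple span PQ.
Simple-span end rotations at P and Q under the given loads:
  at P: point load 171.5 at a = 0.9: Pab(L + b)/(6LEI) = 395.9/EI
  at Q: point load 171.5 at a = 0.9: Pab(L + a)/(6LEI) = 229.2/EI
  at P: UDL 38: wL³/(24EI) = 1154/EI
  at Q: UDL 38: wL³/(24EI) = 1154/EI
  θ_P0 = 1550/EI,  θ_Q0 = 1383/EI
Flexibility coefficients: a unit moment at one end gives L/(3EI) there and L/(6EI) at the far end, so f₁₁ = f₂₂ = 3/EI and f₁₂ = f₂₁ = 1.5/EI.
Compatibility — zero rotation at each built-in end:
  3 M_P + 1.5 M_Q = 1550
  1.5 M_P + 3 M_Q = 1383
Solving the pair gives M_P = 381.5 kN·m and M_Q = 270.4 kN·m (hogging).

M_Q = 270.4 kN·m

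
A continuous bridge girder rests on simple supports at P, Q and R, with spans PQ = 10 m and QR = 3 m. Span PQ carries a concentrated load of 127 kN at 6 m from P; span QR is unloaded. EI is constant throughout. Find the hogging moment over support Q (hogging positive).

Release continuity at Q by inserting a hinge; the redundant is the internal moment M_Q. The primary structure is two simply-supported spans PQ and QR.
Rotations at Q on the released spans (each span's end-slope, ×1/EI):
  span PQ: point load 127 at a = 6: Pab(L + a)/(6LEI) = 812.8/EI
  relative rotation θ_0 = (812.8 + 0)/EI = 812.8/EI
A unit hogging moment at Q produces rotation L₁/(3EI) + L₂/(3EI) = 4.333/EI.
Compatibility: M_Q·(L₁+L₂)/(3EI) = θ_0, giving M_Q = 187.6 kN·m (hogging).

M_Q = 187.6 kN·m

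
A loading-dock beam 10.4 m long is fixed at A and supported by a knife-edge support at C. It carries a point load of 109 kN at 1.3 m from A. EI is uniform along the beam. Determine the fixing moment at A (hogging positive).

M_A = 116.2 kN·m

Choose R_C as the redundant. The primary structure is the cantilever fixed at A.
Primary-structure tip deflection at C by superposition:
  point load 109 at a = 1.3: Pa²(3L − a)/(6EI) = 918/EI
Tip deflection under a unit load at C: L³/(3EI) = 375/EI.
The prop prevents deflection at C: R_C = δ_0/δ_{CC} = 918/375 = 2.448 kN.
Moment equilibrium about A: M_A = Σ(load moments about A) − R_C·L = 141.7 − 2.448×10.4 = 116.2 kN·m.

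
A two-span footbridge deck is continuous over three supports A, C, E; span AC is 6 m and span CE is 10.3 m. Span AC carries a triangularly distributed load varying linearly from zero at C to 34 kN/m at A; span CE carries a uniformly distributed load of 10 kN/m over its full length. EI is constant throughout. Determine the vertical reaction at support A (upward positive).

Take M_C as the redundant. Released structure: two simple spans AC and CE with a hinge at C.
Discontinuity in slope at C on the released structure — sum the simple-span end rotations:
  span AC: triangular load, peak 34: 7w₀L³/(360EI) = 142.8/EI
  span CE: UDL 10: wL³/(24EI) = 455.3/EI
  relative rotation θ_0 = (142.8 + 455.3)/EI = 598.1/EI
A unit hogging moment at C produces rotation L₁/(3EI) + L₂/(3EI) = 5.433/EI.
Slope continuity at C: θ_0 = M_C·5.433/EI, so M_C = 598.1/5.433 = 110.1 kN·m (hogging).
Span AC, ΣM about A with M_C applied at C: R_C^{AC}·6 = 204 + 110.1, so R_C^{AC} = 52.35 kN and R_A = 102 − 52.35 = 49.65 kN.

R_A = 49.65 kN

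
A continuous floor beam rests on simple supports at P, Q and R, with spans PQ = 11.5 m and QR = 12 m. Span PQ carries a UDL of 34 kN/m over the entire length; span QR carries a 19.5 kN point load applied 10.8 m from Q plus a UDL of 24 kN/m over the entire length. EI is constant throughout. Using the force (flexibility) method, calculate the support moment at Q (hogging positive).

M_Q = 501.6 kN·m

Take M_Q as the redundant. Released structure: two simple spans PQ and QR with a hinge at Q.
Discontinuity in slope at Q on the released structure — sum the simple-span end rotations:
  span PQ: UDL 34: wL³/(24EI) = 2155/EI
  span QR: point load 19.5 at a = 10.8: Pab(L + b)/(6LEI) = 46.33/EI
  span QR: UDL 24: wL³/(24EI) = 1728/EI
  relative rotation θ_0 = (2155 + 1774)/EI = 3929/EI
A unit hogging moment at Q produces rotation L₁/(3EI) + L₂/(3EI) = 7.833/EI.
Slope continuity at Q: θ_0 = M_Q·7.833/EI, so M_Q = 3929/7.833 = 501.6 kN·m (hogging).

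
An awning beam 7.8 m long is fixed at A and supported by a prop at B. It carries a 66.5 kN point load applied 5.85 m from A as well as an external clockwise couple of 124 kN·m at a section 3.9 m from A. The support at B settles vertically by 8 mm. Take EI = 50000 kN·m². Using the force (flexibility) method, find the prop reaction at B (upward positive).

Choose R_B as the redundant. The primary structure is the cantilever fixed at A.
Downward deflection at the released point B due to the loads:
  point load 66.5 at a = 5.85: Pa²(3L − a)/(6EI) = 6657/EI
  clockwise couple 124 at a = 3.9: M₀a(2L − a)/(2EI) = 2829/EI
  δ_0 = 9486/EI
Tip deflection under a unit load at B: L³/(3EI) = 158.2/EI.
With EI = 50000 kN·m²: δ_0 = 0.18972 m and δ_{BB} = 0.003164 m/kN.
Compatibility — the beam at B must follow the support down by 0.008 m: δ_0 − R_B·δ_{BB} = 0.008, so R_B = (0.18972 − 0.008)/0.003164 = 57.44 kN.

R_B = 57.44 kN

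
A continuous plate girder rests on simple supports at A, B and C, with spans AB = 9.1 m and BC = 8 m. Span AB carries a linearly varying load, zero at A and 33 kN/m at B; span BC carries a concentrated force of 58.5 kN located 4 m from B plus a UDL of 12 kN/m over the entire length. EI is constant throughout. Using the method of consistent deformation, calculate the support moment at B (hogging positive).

Release continuity at B by inserting a hinge; the redundant is the internal moment M_B. The primary structure is two simply-supported spans AB and BC.
Rotations at B on the released spans (each span's end-slope, ×1/EI):
  span AB: triangular load, peak 33: w₀L³/(45EI) = 552.6/EI
  span BC: point load 58.5 at a = 4: Pab(L + b)/(6LEI) = 234/EI
  span BC: UDL 12: wL³/(24EI) = 256/EI
  relative rotation θ_0 = (552.6 + 490)/EI = 1043/EI
A unit hogging moment at B produces rotation L₁/(3EI) + L₂/(3EI) = 5.7/EI.
Compatibility: M_B·(L₁+L₂)/(3EI) = θ_0, giving M_B = 182.9 kN·m (hogging).

M_B = 182.9 kN·m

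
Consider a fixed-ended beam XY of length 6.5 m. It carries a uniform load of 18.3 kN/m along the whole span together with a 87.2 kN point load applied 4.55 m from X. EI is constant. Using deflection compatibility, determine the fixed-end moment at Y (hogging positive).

M_Y = 147.8 kN·m

Release both end moments; the primary structure is a simply-supported span XY with redundants M_X and M_Y.
Simple-span end rotations at X and Y under the given loads:
  at X: UDL 18.3: wL³/(24EI) = 209.4/EI
  at Y: UDL 18.3: wL³/(24EI) = 209.4/EI
  at X: point load 87.2 at a = 4.55: Pab(L + b)/(6LEI) = 167.6/EI
  at Y: point load 87.2 at a = 4.55: Pab(L + a)/(6LEI) = 219.2/EI
  θ_X0 = 377/EI,  θ_Y0 = 428.6/EI
Flexibility coefficients: a unit moment at one end gives L/(3EI) there and L/(6EI) at the far end, so f₁₁ = f₂₂ = 2.167/EI and f₁₂ = f₂₁ = 1.083/EI.
Compatibility — zero rotation at each built-in end:
  2.167 M_X + 1.083 M_Y = 377
  1.083 M_X + 2.167 M_Y = 428.6
Solving the pair gives M_X = 100.1 kN·m and M_Y = 147.8 kN·m (hogging).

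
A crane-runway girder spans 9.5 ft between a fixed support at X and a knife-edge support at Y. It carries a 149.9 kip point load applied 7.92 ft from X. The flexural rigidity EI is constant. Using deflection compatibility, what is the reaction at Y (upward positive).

R_Y = 112.8 kip

Release the roller at Y. Primary structure: cantilever fixed at X.
Deflection at Y on the released cantilever, summing each load's contribution:
  point load 149.9 at a = 7.92: Pa²(3L − a)/(6EI) = 32251/EI
Tip deflection under a unit load at Y: L³/(3EI) = 285.8/EI.
The prop prevents deflection at Y: R_Y = δ_0/δ_{YY} = 32251/285.8 = 112.8 kip.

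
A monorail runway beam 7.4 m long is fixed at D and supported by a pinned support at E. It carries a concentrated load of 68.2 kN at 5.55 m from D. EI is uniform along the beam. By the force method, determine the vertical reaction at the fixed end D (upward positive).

Remove the prop at E; the released (primary) structure is a cantilever built in at D.
Free-end deflection of the primary structure under the applied loading (downward +):
  point load 68.2 at a = 5.55: Pa²(3L − a)/(6EI) = 5830/EI
Tip deflection under a unit load at E: L³/(3EI) = 135.1/EI.
The prop prevents deflection at E: R_E = δ_0/δ_{EE} = 5830/135.1 = 43.16 kN.
Vertical equilibrium: R_D = ΣP − R_E = 68.2 − 43.16 = 25.04 kN.

R_D = 25.04 kN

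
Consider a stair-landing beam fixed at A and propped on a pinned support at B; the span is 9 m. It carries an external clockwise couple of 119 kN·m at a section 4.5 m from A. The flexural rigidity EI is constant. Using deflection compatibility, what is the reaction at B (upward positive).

R_B = 14.88 kN

Take the reaction at B as the redundant and release it; the primary structure is a cantilever fixed at A.
Deflection at B on the released cantilever, summing each load's contribution:
  clockwise couple 119 at a = 4.5: M₀a(2L − a)/(2EI) = 3615/EI
Tip deflection under a unit load at B: L³/(3EI) = 243/EI.
Compatibility at B: δ_0 − R_B·δ_{BB} = 0, so R_B = 3615/243 = 14.88 kN.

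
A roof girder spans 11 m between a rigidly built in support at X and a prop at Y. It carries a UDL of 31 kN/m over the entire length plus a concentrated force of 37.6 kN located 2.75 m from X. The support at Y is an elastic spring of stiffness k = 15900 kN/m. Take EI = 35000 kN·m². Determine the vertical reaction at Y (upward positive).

R_Y = 130.5 kN

Remove the prop at Y; the released (primary) structure is a cantilever built in at X.
Deflection at Y on the released cantilever, summing each load's contribution:
  UDL 31: wL⁴/(8EI) = 56734/EI
  point load 37.6 at a = 2.75: Pa²(3L − a)/(6EI) = 1434/EI
  δ_0 = 58167/EI
Tip deflection under a unit load at Y: L³/(3EI) = 443.7/EI.
With EI = 35000 kN·m²: δ_0 = 1.6619 m and δ_{YY} = 0.012676 m/kN.
Compatibility — the spring shortens by R_Y/k under the reaction it provides: δ_0 − R_Y·δ_{YY} = R_Y/k. With 1/k = 0.000063 m/kN, R_Y = δ_0 / (δ_{YY} + 1/k) = 1.6619 / (0.012676 + 0.000063) = 130.5 kN.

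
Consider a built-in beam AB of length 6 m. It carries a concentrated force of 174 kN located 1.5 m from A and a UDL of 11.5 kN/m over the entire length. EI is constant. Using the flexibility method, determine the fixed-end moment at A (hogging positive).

M_A = 181.3 kN·m

Take the two fixed-end moments M_A, M_B as redundants; the released structure is the simple span AB.
End rotations of the released simple span under the applied load (×1/EI):
  at A: point load 174 at a = 1.5: Pab(L + b)/(6LEI) = 342.6/EI
  at B: point load 174 at a = 1.5: Pab(L + a)/(6LEI) = 244.7/EI
  at A: UDL 11.5: wL³/(24EI) = 103.5/EI
  at B: UDL 11.5: wL³/(24EI) = 103.5/EI
  θ_A0 = 446.1/EI,  θ_B0 = 348.2/EI
Flexibility coefficients: a unit moment at one end gives L/(3EI) there and L/(6EI) at the far end, so f₁₁ = f₂₂ = 2/EI and f₁₂ = f₂₁ = 1/EI.
Compatibility — zero rotation at each built-in end:
  2 M_A + 1 M_B = 446.1
  1 M_A + 2 M_B = 348.2
Solving the pair gives M_A = 181.3 kN·m and M_B = 83.44 kN·m (hogging).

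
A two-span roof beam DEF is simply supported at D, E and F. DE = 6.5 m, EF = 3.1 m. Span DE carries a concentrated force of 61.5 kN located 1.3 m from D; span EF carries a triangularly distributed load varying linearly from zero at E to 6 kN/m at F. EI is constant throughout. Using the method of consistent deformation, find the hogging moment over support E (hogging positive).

M_E = 27.07 kN·m

Take M_E as the redundant. Released structure: two simple spans DE and EF with a hinge at E.
Rotations at E on the released spans (each span's end-slope, ×1/EI):
  span DE: point load 61.5 at a = 1.3: Pab(L + a)/(6LEI) = 83.15/EI
  span EF: triangular load, peak 6: 7w₀L³/(360EI) = 3.476/EI
  relative rotation θ_0 = (83.15 + 3.476)/EI = 86.62/EI
A unit hogging moment at E produces rotation L₁/(3EI) + L₂/(3EI) = 3.2/EI.
Slope continuity at E: θ_0 = M_E·3.2/EI, so M_E = 86.62/3.2 = 27.07 kN·m (hogging).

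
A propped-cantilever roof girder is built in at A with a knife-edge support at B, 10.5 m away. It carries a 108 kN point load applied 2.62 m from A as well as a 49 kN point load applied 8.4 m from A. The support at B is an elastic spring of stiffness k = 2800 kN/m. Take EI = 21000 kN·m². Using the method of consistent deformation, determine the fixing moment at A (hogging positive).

Choose R_B as the redundant. The primary structure is the cantilever fixed at A.
Deflection at B on the released cantilever, summing each load's contribution:
  point load 108 at a = 2.62: Pa²(3L − a)/(6EI) = 3568/EI
  point load 49 at a = 8.4: Pa²(3L − a)/(6EI) = 13311/EI
  δ_0 = 16880/EI
Flexibility coefficient — unit upward force at B: δ_{BB} = L³/(3EI) = 385.9/EI.
With EI = 21000 kN·m²: δ_0 = 0.80379 m and δ_{BB} = 0.018375 m/kN.
Compatibility — the spring shortens by R_B/k under the reaction it provides: δ_0 − R_B·δ_{BB} = R_B/k. With 1/k = 0.000357 m/kN, R_B = δ_0 / (δ_{BB} + 1/k) = 0.80379 / (0.018375 + 0.000357) = 42.91 kN.
Moment equilibrium about A: M_A = Σ(load moments about A) − R_B·L = 694.6 − 42.91×10.5 = 244 kN·m.

M_A = 244 kN·m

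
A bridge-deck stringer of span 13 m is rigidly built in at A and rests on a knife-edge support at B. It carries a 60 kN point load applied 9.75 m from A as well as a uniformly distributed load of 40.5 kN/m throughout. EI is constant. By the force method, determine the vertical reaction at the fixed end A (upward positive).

Release the roller at B. Primary structure: cantilever fixed at A.
Free-end deflection of the primary structure under the applied loading (downward +):
  point load 60 at a = 9.75: Pa²(3L − a)/(6EI) = 27806/EI
  UDL 40.5: wL⁴/(8EI) = 144590/EI
  δ_0 = 172396/EI
Tip deflection under a unit load at B: L³/(3EI) = 732.3/EI.
The prop prevents deflection at B: R_B = δ_0/δ_{BB} = 172396/732.3 = 235.4 kN.
Vertical equilibrium: R_A = ΣP − R_B = 586.5 − 235.4 = 351.1 kN.

R_A = 351.1 kN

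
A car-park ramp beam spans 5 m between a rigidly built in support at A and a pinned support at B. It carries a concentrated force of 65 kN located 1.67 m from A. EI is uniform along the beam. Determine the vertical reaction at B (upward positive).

Take the reaction at B as the redundant and release it; the primary structure is a cantilever fixed at A.
Primary-structure tip deflection at B by superposition:
  point load 65 at a = 1.67: Pa²(3L − a)/(6EI) = 402.7/EI
Flexibility coefficient — unit upward force at B: δ_{BB} = L³/(3EI) = 41.67/EI.
The prop prevents deflection at B: R_B = δ_0/δ_{BB} = 402.7/41.67 = 9.666 kN.

R_B = 9.666 kN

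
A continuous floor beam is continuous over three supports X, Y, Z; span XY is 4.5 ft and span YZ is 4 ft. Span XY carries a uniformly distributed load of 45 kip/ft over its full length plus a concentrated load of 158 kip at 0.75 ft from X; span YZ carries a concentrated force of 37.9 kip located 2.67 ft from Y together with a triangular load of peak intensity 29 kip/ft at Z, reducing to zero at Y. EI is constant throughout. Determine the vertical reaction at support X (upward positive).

Insert a hinge at Y; M_Y is the redundant, and each span becomes simply supported.
End slopes at the hinge Y, treating each span as simply supported:
  span XY: UDL 45: wL³/(24EI) = 170.9/EI
  span XY: point load 158 at a = 0.75: Pab(L + a)/(6LEI) = 86.41/EI
  span YZ: point load 37.9 at a = 2.67: Pab(L + b)/(6LEI) = 29.89/EI
  span YZ: triangular load, peak 29: 7w₀L³/(360EI) = 36.09/EI
  relative rotation θ_0 = (257.3 + 65.98)/EI = 323.2/EI
A unit hogging moment at Y produces rotation L₁/(3EI) + L₂/(3EI) = 2.833/EI.
Slope continuity at Y: θ_0 = M_Y·2.833/EI, so M_Y = 323.2/2.833 = 114.1 kip·ft (hogging).
Span XY, ΣM about X with M_Y applied at Y: R_Y^{XY}·4.5 = 574.1 + 114.1, so R_Y^{XY} = 152.9 kip and R_X = 360.5 − 152.9 = 207.6 kip.

R_X = 207.6 kip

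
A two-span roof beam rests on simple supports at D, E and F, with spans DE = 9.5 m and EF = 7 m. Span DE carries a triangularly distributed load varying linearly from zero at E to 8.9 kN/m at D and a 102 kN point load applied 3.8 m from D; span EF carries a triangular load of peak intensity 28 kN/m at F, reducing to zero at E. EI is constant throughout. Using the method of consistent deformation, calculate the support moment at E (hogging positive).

Take M_E as the redundant. Released structure: two simple spans DE and EF with a hinge at E.
Rotations at E on the released spans (each span's end-slope, ×1/EI):
  span DE: triangular load, peak 8.9: 7w₀L³/(360EI) = 148.4/EI
  span DE: point load 102 at a = 3.8: Pab(L + a)/(6LEI) = 515.5/EI
  span EF: triangular load, peak 28: 7w₀L³/(360EI) = 186.7/EI
  relative rotation θ_0 = (663.9 + 186.7)/EI = 850.6/EI
A unit hogging moment at E produces rotation L₁/(3EI) + L₂/(3EI) = 5.5/EI.
Slope continuity at E: θ_0 = M_E·5.5/EI, so M_E = 850.6/5.5 = 154.7 kN·m (hogging).

M_E = 154.7 kN·m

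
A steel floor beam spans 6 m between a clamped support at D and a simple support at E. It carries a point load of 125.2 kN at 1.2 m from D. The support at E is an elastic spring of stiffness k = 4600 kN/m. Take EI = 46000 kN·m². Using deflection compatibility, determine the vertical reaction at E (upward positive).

Remove the prop at E; the released (primary) structure is a cantilever built in at D.
Free-end deflection of the primary structure under the applied loading (downward +):
  point load 125.2 at a = 1.2: Pa²(3L − a)/(6EI) = 504.8/EI
Flexibility coefficient — unit upward force at E: δ_{EE} = L³/(3EI) = 72/EI.
With EI = 46000 kN·m²: δ_0 = 0.010974 m and δ_{EE} = 0.001565 m/kN.
Compatibility — the spring shortens by R_E/k under the reaction it provides: δ_0 − R_E·δ_{EE} = R_E/k. With 1/k = 0.000217 m/kN, R_E = δ_0 / (δ_{EE} + 1/k) = 0.010974 / (0.001565 + 0.000217) = 6.156 kN.

R_E = 6.156 kN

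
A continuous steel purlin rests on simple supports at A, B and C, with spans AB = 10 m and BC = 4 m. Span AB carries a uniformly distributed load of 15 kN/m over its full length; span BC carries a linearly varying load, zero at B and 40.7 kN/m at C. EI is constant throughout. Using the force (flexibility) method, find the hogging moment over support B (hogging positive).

Take M_B as the redundant. Released structure: two simple spans AB and BC with a hinge at B.
End slopes at the hinge B, treating each span as simply supported:
  span AB: UDL 15: wL³/(24EI) = 625/EI
  span BC: triangular load, peak 40.7: 7w₀L³/(360EI) = 50.65/EI
  relative rotation θ_0 = (625 + 50.65)/EI = 675.6/EI
A unit hogging moment at B produces rotation L₁/(3EI) + L₂/(3EI) = 4.667/EI.
Slope continuity at B: θ_0 = M_B·4.667/EI, so M_B = 675.6/4.667 = 144.8 kN·m (hogging).

M_B = 144.8 kN·m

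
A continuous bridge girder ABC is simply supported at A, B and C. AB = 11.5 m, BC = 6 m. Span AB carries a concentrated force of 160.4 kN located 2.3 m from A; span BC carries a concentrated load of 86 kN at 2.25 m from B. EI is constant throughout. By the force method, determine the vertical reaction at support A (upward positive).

Take M_B as the redundant. Released structure: two simple spans AB and BC with a hinge at B.
Discontinuity in slope at B on the released structure — sum the simple-span end rotations:
  span AB: point load 160.4 at a = 2.3: Pab(L + a)/(6LEI) = 678.8/EI
  span BC: point load 86 at a = 2.25: Pab(L + b)/(6LEI) = 196.5/EI
  relative rotation θ_0 = (678.8 + 196.5)/EI = 875.3/EI
A unit hogging moment at B produces rotation L₁/(3EI) + L₂/(3EI) = 5.833/EI.
Slope continuity at B: θ_0 = M_B·5.833/EI, so M_B = 875.3/5.833 = 150.1 kN·m (hogging).
Span AB, ΣM about A with M_B applied at B: R_B^{AB}·11.5 = 368.9 + 150.1, so R_B^{AB} = 45.13 kN and R_A = 160.4 − 45.13 = 115.3 kN.

R_A = 115.3 kN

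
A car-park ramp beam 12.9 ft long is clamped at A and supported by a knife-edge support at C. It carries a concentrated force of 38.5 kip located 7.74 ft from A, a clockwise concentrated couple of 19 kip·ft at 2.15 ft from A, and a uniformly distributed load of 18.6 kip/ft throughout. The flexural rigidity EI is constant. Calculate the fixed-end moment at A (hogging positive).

M_A = 480.6 kip·ft

Release the roller at C. Primary structure: cantilever fixed at A.
Deflection at C on the released cantilever, summing each load's contribution:
  point load 38.5 at a = 7.74: Pa²(3L − a)/(6EI) = 11901/EI
  clockwise couple 19 at a = 2.15: M₀a(2L − a)/(2EI) = 483.1/EI
  UDL 18.6: wL⁴/(8EI) = 64385/EI
  δ_0 = 76769/EI
Flexibility coefficient — unit upward force at C: δ_{CC} = L³/(3EI) = 715.6/EI.
Compatibility at C: δ_0 − R_C·δ_{CC} = 0, so R_C = 76769/715.6 = 107.3 kip.
Moment equilibrium about A: M_A = Σ(load moments about A) − R_C·L = 1865 − 107.3×12.9 = 480.6 kip·ft.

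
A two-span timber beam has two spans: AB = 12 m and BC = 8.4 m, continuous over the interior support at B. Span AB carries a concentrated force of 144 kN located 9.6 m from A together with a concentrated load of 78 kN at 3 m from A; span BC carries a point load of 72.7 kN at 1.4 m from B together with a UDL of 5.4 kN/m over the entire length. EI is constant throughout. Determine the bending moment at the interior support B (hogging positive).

M_B = 262.5 kN·m

Release continuity at B by inserting a hinge; the redundant is the internal moment M_B. The primary structure is two simply-supported spans AB and BC.
Discontinuity in slope at B on the released structure — sum the simple-span end rotations:
  span AB: point load 144 at a = 9.6: Pab(L + a)/(6LEI) = 995.3/EI
  span AB: point load 78 at a = 3: Pab(L + a)/(6LEI) = 438.8/EI
  span BC: point load 72.7 at a = 1.4: Pab(L + b)/(6LEI) = 217.7/EI
  span BC: UDL 5.4: wL³/(24EI) = 133.4/EI
  relative rotation θ_0 = (1434 + 351.1)/EI = 1785/EI
A unit hogging moment at B produces rotation L₁/(3EI) + L₂/(3EI) = 6.8/EI.
Slope continuity at B: θ_0 = M_B·6.8/EI, so M_B = 1785/6.8 = 262.5 kN·m (hogging).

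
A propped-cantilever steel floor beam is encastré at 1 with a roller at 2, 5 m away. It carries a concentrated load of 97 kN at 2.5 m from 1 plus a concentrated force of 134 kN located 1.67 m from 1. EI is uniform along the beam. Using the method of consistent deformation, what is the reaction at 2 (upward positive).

Release the roller at 2. Primary structure: cantilever fixed at 1.
Free-end deflection of the primary structure under the applied loading (downward +):
  point load 97 at a = 2.5: Pa²(3L − a)/(6EI) = 1263/EI
  point load 134 at a = 1.67: Pa²(3L − a)/(6EI) = 830.3/EI
  δ_0 = 2093/EI
Tip deflection under a unit load at 2: L³/(3EI) = 41.67/EI.
The prop prevents deflection at 2: R_2 = δ_0/δ_{22} = 2093/41.67 = 50.24 kN.

R_2 = 50.24 kN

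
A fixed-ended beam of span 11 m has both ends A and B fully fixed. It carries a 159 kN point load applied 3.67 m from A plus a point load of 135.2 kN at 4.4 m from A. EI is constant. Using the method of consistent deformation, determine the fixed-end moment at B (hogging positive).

M_B = 272.5 kN·m

Take the two fixed-end moments M_A, M_B as redundants; the released structure is the simple span AB.
On the primary (simply-supported) span, the end slopes from the loading are:
  at A: point load 159 at a = 3.67: Pab(L + b)/(6LEI) = 1188/EI
  at B: point load 159 at a = 3.67: Pab(L + a)/(6LEI) = 950.7/EI
  at A: point load 135.2 at a = 4.4: Pab(L + b)/(6LEI) = 1047/EI
  at B: point load 135.2 at a = 4.4: Pab(L + a)/(6LEI) = 916.1/EI
  θ_A0 = 2235/EI,  θ_B0 = 1867/EI
Flexibility coefficients: a unit moment at one end gives L/(3EI) there and L/(6EI) at the far end, so f₁₁ = f₂₂ = 3.667/EI and f₁₂ = f₂₁ = 1.833/EI.
Compatibility — zero rotation at each built-in end:
  3.667 M_A + 1.833 M_B = 2235
  1.833 M_A + 3.667 M_B = 1867
Solving the pair gives M_A = 473.3 kN·m and M_B = 272.5 kN·m (hogging).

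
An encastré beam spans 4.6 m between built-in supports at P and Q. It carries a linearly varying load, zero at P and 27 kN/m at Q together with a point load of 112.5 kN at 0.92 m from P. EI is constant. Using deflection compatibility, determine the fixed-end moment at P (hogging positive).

M_P = 85.28 kN·m

Release both end moments; the primary structure is a simply-supported span PQ with redundants M_P and M_Q.
End rotations of the released simple span under the applied load (×1/EI):
  at P: triangular load, peak 27: 7w₀L³/(360EI) = 51.1/EI
  at Q: triangular load, peak 27: w₀L³/(45EI) = 58.4/EI
  at P: point load 112.5 at a = 0.92: Pab(L + b)/(6LEI) = 114.3/EI
  at Q: point load 112.5 at a = 0.92: Pab(L + a)/(6LEI) = 76.18/EI
  θ_P0 = 165.4/EI,  θ_Q0 = 134.6/EI
Flexibility coefficients: a unit moment at one end gives L/(3EI) there and L/(6EI) at the far end, so f₁₁ = f₂₂ = 1.533/EI and f₁₂ = f₂₁ = 0.7667/EI.
Compatibility — zero rotation at each built-in end:
  1.533 M_P + 0.7667 M_Q = 165.4
  0.7667 M_P + 1.533 M_Q = 134.6
Solving the pair gives M_P = 85.28 kN·m and M_Q = 45.13 kN·m (hogging).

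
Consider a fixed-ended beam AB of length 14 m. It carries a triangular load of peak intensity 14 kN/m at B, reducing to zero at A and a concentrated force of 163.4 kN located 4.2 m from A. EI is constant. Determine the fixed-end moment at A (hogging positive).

M_A = 427.7 kN·m

Take the two fixed-end moments M_A, M_B as redundants; the released structure is the simple span AB.
Simple-span end rotations at A and B under the given loads:
  at A: triangular load, peak 14: 7w₀L³/(360EI) = 747/EI
  at B: triangular load, peak 14: w₀L³/(45EI) = 853.7/EI
  at A: point load 163.4 at a = 4.2: Pab(L + b)/(6LEI) = 1906/EI
  at B: point load 163.4 at a = 4.2: Pab(L + a)/(6LEI) = 1457/EI
  θ_A0 = 2653/EI,  θ_B0 = 2311/EI
Flexibility coefficients: a unit moment at one end gives L/(3EI) there and L/(6EI) at the far end, so f₁₁ = f₂₂ = 4.667/EI and f₁₂ = f₂₁ = 2.333/EI.
Compatibility — zero rotation at each built-in end:
  4.667 M_A + 2.333 M_B = 2653
  2.333 M_A + 4.667 M_B = 2311
Solving the pair gives M_A = 427.7 kN·m and M_B = 281.3 kN·m (hogging).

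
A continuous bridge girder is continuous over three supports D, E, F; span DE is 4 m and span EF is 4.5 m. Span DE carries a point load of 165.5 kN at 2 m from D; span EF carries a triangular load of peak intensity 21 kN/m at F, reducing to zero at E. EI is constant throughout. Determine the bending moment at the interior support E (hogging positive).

Release continuity at E by inserting a hinge; the redundant is the internal moment M_E. The primary structure is two simply-supported spans DE and EF.
Discontinuity in slope at E on the released structure — sum the simple-span end rotations:
  span DE: point load 165.5 at a = 2: Pab(L + a)/(6LEI) = 165.5/EI
  span EF: triangular load, peak 21: 7w₀L³/(360EI) = 37.21/EI
  relative rotation θ_0 = (165.5 + 37.21)/EI = 202.7/EI
A unit hogging moment at E produces rotation L₁/(3EI) + L₂/(3EI) = 2.833/EI.
Compatibility: M_E·(L₁+L₂)/(3EI) = θ_0, giving M_E = 71.54 kN·m (hogging).

M_E = 71.54 kN·m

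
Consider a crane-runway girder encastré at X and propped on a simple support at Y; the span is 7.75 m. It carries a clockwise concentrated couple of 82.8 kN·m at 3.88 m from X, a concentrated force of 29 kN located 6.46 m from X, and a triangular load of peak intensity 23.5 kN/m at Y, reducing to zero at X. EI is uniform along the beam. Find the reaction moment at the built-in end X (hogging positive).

Choose R_Y as the redundant. The primary structure is the cantilever fixed at X.
Primary-structure tip deflection at Y by superposition:
  clockwise couple 82.8 at a = 3.88: M₀a(2L − a)/(2EI) = 1867/EI
  point load 29 at a = 6.46: Pa²(3L − a)/(6EI) = 3387/EI
  triangular load, peak 23.5 at the free end: 11w₀L⁴/(120EI) = 7771/EI
  δ_0 = 13024/EI
Flexibility coefficient — unit upward force at Y: δ_{YY} = L³/(3EI) = 155.2/EI.
The prop prevents deflection at Y: R_Y = δ_0/δ_{YY} = 13024/155.2 = 83.94 kN.
Moment equilibrium about X: M_X = Σ(load moments about X) − R_Y·L = 740.6 − 83.94×7.75 = 90.09 kN·m.

M_X = 90.09 kN·m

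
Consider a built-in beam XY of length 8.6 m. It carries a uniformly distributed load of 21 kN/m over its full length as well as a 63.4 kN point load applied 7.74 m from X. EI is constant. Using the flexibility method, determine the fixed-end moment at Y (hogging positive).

M_Y = 173.6 kN·m

Take the two fixed-end moments M_X, M_Y as redundants; the released structure is the simple span XY.
On the primary (simply-supported) span, the end slopes from the loading are:
  at X: UDL 21: wL³/(24EI) = 556.5/EI
  at Y: UDL 21: wL³/(24EI) = 556.5/EI
  at X: point load 63.4 at a = 7.74: Pab(L + b)/(6LEI) = 77.37/EI
  at Y: point load 63.4 at a = 7.74: Pab(L + a)/(6LEI) = 133.6/EI
  θ_X0 = 633.9/EI,  θ_Y0 = 690.2/EI
Flexibility coefficients: a unit moment at one end gives L/(3EI) there and L/(6EI) at the far end, so f₁₁ = f₂₂ = 2.867/EI and f₁₂ = f₂₁ = 1.433/EI.
Compatibility — zero rotation at each built-in end:
  2.867 M_X + 1.433 M_Y = 633.9
  1.433 M_X + 2.867 M_Y = 690.2
Solving the pair gives M_X = 134.3 kN·m and M_Y = 173.6 kN·m (hogging).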